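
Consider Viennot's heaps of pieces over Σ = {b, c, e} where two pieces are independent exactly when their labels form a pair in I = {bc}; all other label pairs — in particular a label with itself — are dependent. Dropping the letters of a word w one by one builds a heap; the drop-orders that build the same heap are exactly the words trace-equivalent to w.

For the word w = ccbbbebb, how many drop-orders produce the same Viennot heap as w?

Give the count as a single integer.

10

drop 0:c onto floor
drop 1:c onto {0:c}
drop 2:b onto floor
drop 3:b onto {2:b}
drop 4:b onto {3:b}
drop 5:e onto {1:c, 4:b}
drop 6:b onto {5:e}
drop 7:b onto {6:b}
ground layer = {0:c, 2:b}
drop-orders for the pieces not yet dropped (sum over which currently-grounded one goes next):
  1 to go: {7} 1
  2 to go: {6,7} 1
  3 to go: {5,6,7} 1
  4 to go: {1,5,6,7} 1  {4,5,6,7} 1
  5 to go: {0,1,5,6,7} 1  {1,4,5,6,7} 2  {3,4,5,6,7} 1
  6 to go: {0,1,4,5,6,7} 3  {1,3,4,5,6,7} 3  {2,3,4,5,6,7} 1
  if 0:c drops first: 4 orders
  if 2:b drops first: 6 orders
heap linearizations: 10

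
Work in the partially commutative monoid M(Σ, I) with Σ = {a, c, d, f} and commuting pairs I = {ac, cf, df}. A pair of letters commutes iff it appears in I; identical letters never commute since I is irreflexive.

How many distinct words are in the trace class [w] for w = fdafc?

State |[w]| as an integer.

drop 0:f onto floor
drop 1:d onto floor
drop 2:a onto {0:f, 1:d}
drop 3:f onto {2:a}
drop 4:c onto {1:d}
ground layer = {0:f, 1:d}
drop-orders for the pieces not yet dropped (sum over which currently-grounded one goes next):
  1 to go: {3} 1  {4} 1
  2 to go: {2,3} 1  {3,4} 2
  3 to go: {0,2,3} 1  {2,3,4} 3
  if 0:f drops first: 3 orders
  if 1:d drops first: 4 orders
heap linearizations: 7

7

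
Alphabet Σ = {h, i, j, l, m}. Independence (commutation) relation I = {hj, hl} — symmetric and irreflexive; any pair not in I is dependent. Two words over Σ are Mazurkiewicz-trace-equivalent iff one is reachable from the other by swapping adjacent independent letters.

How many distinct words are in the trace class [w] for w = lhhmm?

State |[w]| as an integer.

#0=l has no predecessor
#1=h has no predecessor
#2=h depends on [1:h]
#3=m depends on [0:l, 2:h]
#4=m depends on [3:m]
sources: [0:l, 1:h]
N(rest) = Σ N(rest − s) over sources s of rest; N(one piece) = 1:
  size 1 → [4]=1
  size 2 → [3,4]=1
  size 3 → [0,3,4]=1  [2,3,4]=1
  first=0(l) contributes 1
  first=1(h) contributes 2
|[w]| = 3

3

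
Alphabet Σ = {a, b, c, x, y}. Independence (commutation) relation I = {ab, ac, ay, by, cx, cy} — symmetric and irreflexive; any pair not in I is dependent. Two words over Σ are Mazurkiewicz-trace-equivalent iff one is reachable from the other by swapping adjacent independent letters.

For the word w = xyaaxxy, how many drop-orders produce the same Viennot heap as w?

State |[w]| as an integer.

0(x) covers ∅
1(y) covers 0:x
2(a) covers 0:x
3(a) covers 2:a
4(x) covers 1:y, 3:a
5(x) covers 4:x
6(y) covers 5:x
floor of heap: 0:x
completions by unplaced set U, small U first (add the entries for U minus each lowest piece of U):
  |U|=1: {6}:1
  |U|=2: {5,6}:1
  |U|=3: {4,5,6}:1
  |U|=4: {1,4,5,6}:1  {3,4,5,6}:1
  |U|=5: {1,3,4,5,6}:2  {2,3,4,5,6}:1
  start at 0(x): 3

3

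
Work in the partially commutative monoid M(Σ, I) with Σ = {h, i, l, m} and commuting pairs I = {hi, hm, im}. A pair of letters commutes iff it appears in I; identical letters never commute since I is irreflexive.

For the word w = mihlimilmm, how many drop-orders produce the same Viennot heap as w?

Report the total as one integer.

0(m) covers ∅
1(i) covers ∅
2(h) covers ∅
3(l) covers 0:m, 1:i, 2:h
4(i) covers 3:l
5(m) covers 3:l
6(i) covers 4:i
7(l) covers 5:m, 6:i
8(m) covers 7:l
9(m) covers 8:m
floor of heap: 0:m, 1:i, 2:h
completions by unplaced set U, small U first (add the entries for U minus each lowest piece of U):
  |U|=1: {9}:1
  |U|=2: {8,9}:1
  |U|=3: {7,8,9}:1
  |U|=4: {5,7,8,9}:1  {6,7,8,9}:1
  |U|=5: {4,6,7,8,9}:1  {5,6,7,8,9}:2
  |U|=6: {4,5,6,7,8,9}:3
  |U|=7: {3,4,5,6,7,8,9}:3
  |U|=8: {0,3,4,5,6,7,8,9}:3  {1,3,4,5,6,7,8,9}:3  {2,3,4,5,6,7,8,9}:3
  start at 0(m): 6
  start at 1(i): 6
  start at 2(h): 6
sum over floor = 18

18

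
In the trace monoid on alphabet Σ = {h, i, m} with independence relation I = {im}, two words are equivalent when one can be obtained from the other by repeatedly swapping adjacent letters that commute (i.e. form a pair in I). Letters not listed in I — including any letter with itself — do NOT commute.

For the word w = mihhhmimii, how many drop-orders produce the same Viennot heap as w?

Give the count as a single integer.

drop 0:m onto floor
drop 1:i onto floor
drop 2:h onto {0:m, 1:i}
drop 3:h onto {2:h}
drop 4:h onto {3:h}
drop 5:m onto {4:h}
drop 6:i onto {4:h}
drop 7:m onto {5:m}
drop 8:i onto {6:i}
drop 9:i onto {8:i}
ground layer = {0:m, 1:i}
drop-orders for the pieces not yet dropped (sum over which currently-grounded one goes next):
  1 to go: {7} 1  {9} 1
  2 to go: {5,7} 1  {7,9} 2  {8,9} 1
  3 to go: {5,7,9} 3  {6,8,9} 1  {7,8,9} 3
  4 to go: {5,7,8,9} 6  {6,7,8,9} 4
  5 to go: {5,6,7,8,9} 10
  6 to go: {4,5,6,7,8,9} 10
  7 to go: {3,4,5,6,7,8,9} 10
  8 to go: {2,3,4,5,6,7,8,9} 10
  if 0:m drops first: 10 orders
  if 1:i drops first: 10 orders
heap linearizations: 20

20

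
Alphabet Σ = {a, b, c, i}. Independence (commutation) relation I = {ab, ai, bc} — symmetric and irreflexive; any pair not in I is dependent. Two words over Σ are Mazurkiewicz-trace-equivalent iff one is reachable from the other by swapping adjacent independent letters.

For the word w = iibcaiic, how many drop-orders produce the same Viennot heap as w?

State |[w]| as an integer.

7

piece 0:i — minimal
piece 1:i rests on {0:i}
piece 2:b rests on {1:i}
piece 3:c rests on {1:i}
piece 4:a rests on {3:c}
piece 5:i rests on {2:b, 3:c}
piece 6:i rests on {5:i}
piece 7:c rests on {4:a, 6:i}
minimal pieces: {0:i}
ways to finish when only these pieces remain (= sum over removing one remaining piece with nothing left below it):
  1 left: {7}→1
  2 left: {4,7}→1  {6,7}→1
  3 left: {4,6,7}→2  {5,6,7}→1
  4 left: {2,5,6,7}→1  {4,5,6,7}→3
  5 left: {2,4,5,6,7}→4  {3,4,5,6,7}→3
  6 left: {2,3,4,5,6,7}→7
  placing 0:i first → 7 extensions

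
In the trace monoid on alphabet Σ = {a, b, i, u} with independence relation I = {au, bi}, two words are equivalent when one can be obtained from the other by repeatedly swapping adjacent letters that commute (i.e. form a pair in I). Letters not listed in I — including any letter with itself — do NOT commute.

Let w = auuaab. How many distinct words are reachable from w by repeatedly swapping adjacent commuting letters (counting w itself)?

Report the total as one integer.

piece 0:a — minimal
piece 1:u — minimal
piece 2:u rests on {1:u}
piece 3:a rests on {0:a}
piece 4:a rests on {3:a}
piece 5:b rests on {2:u, 4:a}
minimal pieces: {0:a, 1:u}
ways to finish when only these pieces remain (= sum over removing one remaining piece with nothing left below it):
  1 left: {5}→1
  2 left: {2,5}→1  {4,5}→1
  3 left: {1,2,5}→1  {2,4,5}→2  {3,4,5}→1
  4 left: {0,3,4,5}→1  {1,2,4,5}→3  {2,3,4,5}→3
  placing 0:a first → 6 extensions
  placing 1:u first → 4 extensions
total linear extensions = 10

10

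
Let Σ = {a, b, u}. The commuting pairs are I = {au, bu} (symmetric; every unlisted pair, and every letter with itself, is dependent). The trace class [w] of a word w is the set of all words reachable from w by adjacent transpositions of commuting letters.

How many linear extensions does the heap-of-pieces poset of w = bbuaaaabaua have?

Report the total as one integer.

#0=b has no predecessor
#1=b depends on [0:b]
#2=u has no predecessor
#3=a depends on [1:b]
#4=a depends on [3:a]
#5=a depends on [4:a]
#6=a depends on [5:a]
#7=b depends on [6:a]
#8=a depends on [7:b]
#9=u depends on [2:u]
#10=a depends on [8:a]
sources: [0:b, 2:u]
N(rest) = Σ N(rest − s) over sources s of rest; N(one piece) = 1:
  size 1 → [9]=1  [10]=1
  size 2 → [2,9]=1  [8,10]=1  [9,10]=2
  size 3 → [2,9,10]=3  [7,8,10]=1  [8,9,10]=3
  size 4 → [2,8,9,10]=6  [6,7,8,10]=1  [7,8,9,10]=4
  size 5 → [2,7,8,9,10]=10  [5,6,7,8,10]=1  [6,7,8,9,10]=5
  size 6 → [2,6,7,8,9,10]=15  [4,5,6,7,8,10]=1  [5,6,7,8,9,10]=6
  size 7 → [2,5,6,7,8,9,10]=21  [3,4,5,6,7,8,10]=1  [4,5,6,7,8,9,10]=7
  size 8 → [1,3,4,5,6,7,8,10]=1  [2,4,5,6,7,8,9,10]=28  [3,4,5,6,7,8,9,10]=8
  size 9 → [0,1,3,4,5,6,7,8,10]=1  [1,3,4,5,6,7,8,9,10]=9  [2,3,4,5,6,7,8,9,10]=36
  first=0(b) contributes 45
  first=2(u) contributes 10
|[w]| = 55

55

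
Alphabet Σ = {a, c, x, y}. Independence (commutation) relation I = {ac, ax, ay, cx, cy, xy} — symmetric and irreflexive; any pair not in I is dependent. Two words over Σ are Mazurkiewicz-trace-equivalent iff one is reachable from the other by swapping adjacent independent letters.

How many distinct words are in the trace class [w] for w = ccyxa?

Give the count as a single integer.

#0=c has no predecessor
#1=c depends on [0:c]
#2=y has no predecessor
#3=x has no predecessor
#4=a has no predecessor
sources: [0:c, 2:y, 3:x, 4:a]
N(rest) = Σ N(rest − s) over sources s of rest; N(one piece) = 1:
  size 1 → [1]=1  [2]=1  [3]=1  [4]=1
  size 2 → [0,1]=1  [1,2]=2  [1,3]=2  [1,4]=2  [2,3]=2  [2,4]=2  [3,4]=2
  size 3 → [0,1,2]=3  [0,1,3]=3  [0,1,4]=3  [1,2,3]=6  [1,2,4]=6  [1,3,4]=6  [2,3,4]=6
  first=0(c) contributes 24
  first=2(y) contributes 12
  first=3(x) contributes 12
  first=4(a) contributes 12
|[w]| = 60

60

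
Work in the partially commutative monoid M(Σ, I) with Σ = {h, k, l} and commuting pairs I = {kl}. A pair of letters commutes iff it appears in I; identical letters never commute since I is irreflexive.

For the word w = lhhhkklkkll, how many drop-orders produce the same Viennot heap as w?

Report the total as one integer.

35

0(l) covers ∅
1(h) covers 0:l
2(h) covers 1:h
3(h) covers 2:h
4(k) covers 3:h
5(k) covers 4:k
6(l) covers 3:h
7(k) covers 5:k
8(k) covers 7:k
9(l) covers 6:l
10(l) covers 9:l
floor of heap: 0:l
completions by unplaced set U, small U first (add the entries for U minus each lowest piece of U):
  |U|=1: {8}:1  {10}:1
  |U|=2: {7,8}:1  {8,10}:2  {9,10}:1
  |U|=3: {5,7,8}:1  {6,9,10}:1  {7,8,10}:3  {8,9,10}:3
  |U|=4: {4,5,7,8}:1  {5,7,8,10}:4  {6,8,9,10}:4  {7,8,9,10}:6
  |U|=5: {4,5,7,8,10}:5  {5,7,8,9,10}:10  {6,7,8,9,10}:10
  |U|=6: {4,5,7,8,9,10}:15  {5,6,7,8,9,10}:20
  |U|=7: {4,5,6,7,8,9,10}:35
  |U|=8: {3,4,5,6,7,8,9,10}:35
  |U|=9: {2,3,4,5,6,7,8,9,10}:35
  start at 0(l): 35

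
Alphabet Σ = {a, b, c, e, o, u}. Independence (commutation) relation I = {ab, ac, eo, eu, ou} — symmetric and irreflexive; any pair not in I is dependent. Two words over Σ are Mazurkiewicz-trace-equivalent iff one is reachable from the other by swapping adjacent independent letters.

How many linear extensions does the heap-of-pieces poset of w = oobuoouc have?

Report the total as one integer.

drop 0:o onto floor
drop 1:o onto {0:o}
drop 2:b onto {1:o}
drop 3:u onto {2:b}
drop 4:o onto {2:b}
drop 5:o onto {4:o}
drop 6:u onto {3:u}
drop 7:c onto {5:o, 6:u}
ground layer = {0:o}
drop-orders for the pieces not yet dropped (sum over which currently-grounded one goes next):
  1 to go: {7} 1
  2 to go: {5,7} 1  {6,7} 1
  3 to go: {3,6,7} 1  {4,5,7} 1  {5,6,7} 2
  4 to go: {3,5,6,7} 3  {4,5,6,7} 3
  5 to go: {3,4,5,6,7} 6
  6 to go: {2,3,4,5,6,7} 6
  if 0:o drops first: 6 orders

6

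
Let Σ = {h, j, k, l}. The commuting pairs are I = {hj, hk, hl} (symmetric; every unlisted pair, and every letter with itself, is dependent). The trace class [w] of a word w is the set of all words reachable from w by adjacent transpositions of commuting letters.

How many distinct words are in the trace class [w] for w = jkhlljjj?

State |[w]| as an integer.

8

piece 0:j — minimal
piece 1:k rests on {0:j}
piece 2:h — minimal
piece 3:l rests on {1:k}
piece 4:l rests on {3:l}
piece 5:j rests on {4:l}
piece 6:j rests on {5:j}
piece 7:j rests on {6:j}
minimal pieces: {0:j, 2:h}
ways to finish when only these pieces remain (= sum over removing one remaining piece with nothing left below it):
  1 left: {2}→1  {7}→1
  2 left: {2,7}→2  {6,7}→1
  3 left: {2,6,7}→3  {5,6,7}→1
  4 left: {2,5,6,7}→4  {4,5,6,7}→1
  5 left: {2,4,5,6,7}→5  {3,4,5,6,7}→1
  6 left: {1,3,4,5,6,7}→1  {2,3,4,5,6,7}→6
  placing 0:j first → 7 extensions
  placing 2:h first → 1 extensions
total linear extensions = 8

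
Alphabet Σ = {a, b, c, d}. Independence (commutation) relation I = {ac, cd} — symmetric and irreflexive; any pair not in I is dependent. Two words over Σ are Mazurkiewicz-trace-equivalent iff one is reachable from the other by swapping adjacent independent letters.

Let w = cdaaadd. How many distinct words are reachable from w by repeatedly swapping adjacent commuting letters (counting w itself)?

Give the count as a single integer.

7

drop 0:c onto floor
drop 1:d onto floor
drop 2:a onto {1:d}
drop 3:a onto {2:a}
drop 4:a onto {3:a}
drop 5:d onto {4:a}
drop 6:d onto {5:d}
ground layer = {0:c, 1:d}
drop-orders for the pieces not yet dropped (sum over which currently-grounded one goes next):
  1 to go: {0} 1  {6} 1
  2 to go: {0,6} 2  {5,6} 1
  3 to go: {0,5,6} 3  {4,5,6} 1
  4 to go: {0,4,5,6} 4  {3,4,5,6} 1
  5 to go: {0,3,4,5,6} 5  {2,3,4,5,6} 1
  if 0:c drops first: 1 orders
  if 1:d drops first: 6 orders
heap linearizations: 7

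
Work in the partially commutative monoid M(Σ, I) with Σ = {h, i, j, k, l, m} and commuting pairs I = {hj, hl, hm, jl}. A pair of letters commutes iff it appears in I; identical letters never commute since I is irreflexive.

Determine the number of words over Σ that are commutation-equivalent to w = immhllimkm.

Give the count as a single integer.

piece 0:i — minimal
piece 1:m rests on {0:i}
piece 2:m rests on {1:m}
piece 3:h rests on {0:i}
piece 4:l rests on {2:m}
piece 5:l rests on {4:l}
piece 6:i rests on {3:h, 5:l}
piece 7:m rests on {6:i}
piece 8:k rests on {7:m}
piece 9:m rests on {8:k}
minimal pieces: {0:i}
ways to finish when only these pieces remain (= sum over removing one remaining piece with nothing left below it):
  1 left: {9}→1
  2 left: {8,9}→1
  3 left: {7,8,9}→1
  4 left: {6,7,8,9}→1
  5 left: {3,6,7,8,9}→1  {5,6,7,8,9}→1
  6 left: {3,5,6,7,8,9}→2  {4,5,6,7,8,9}→1
  7 left: {2,4,5,6,7,8,9}→1  {3,4,5,6,7,8,9}→3
  8 left: {1,2,4,5,6,7,8,9}→1  {2,3,4,5,6,7,8,9}→4
  placing 0:i first → 5 extensions

5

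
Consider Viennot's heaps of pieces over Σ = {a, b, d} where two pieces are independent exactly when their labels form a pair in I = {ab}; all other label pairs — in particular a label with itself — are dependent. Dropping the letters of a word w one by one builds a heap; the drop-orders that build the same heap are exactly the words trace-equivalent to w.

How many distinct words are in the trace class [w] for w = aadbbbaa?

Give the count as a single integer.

10

drop 0:a onto floor
drop 1:a onto {0:a}
drop 2:d onto {1:a}
drop 3:b onto {2:d}
drop 4:b onto {3:b}
drop 5:b onto {4:b}
drop 6:a onto {2:d}
drop 7:a onto {6:a}
ground layer = {0:a}
drop-orders for the pieces not yet dropped (sum over which currently-grounded one goes next):
  1 to go: {5} 1  {7} 1
  2 to go: {4,5} 1  {5,7} 2  {6,7} 1
  3 to go: {3,4,5} 1  {4,5,7} 3  {5,6,7} 3
  4 to go: {3,4,5,7} 4  {4,5,6,7} 6
  5 to go: {3,4,5,6,7} 10
  6 to go: {2,3,4,5,6,7} 10
  if 0:a drops first: 10 orders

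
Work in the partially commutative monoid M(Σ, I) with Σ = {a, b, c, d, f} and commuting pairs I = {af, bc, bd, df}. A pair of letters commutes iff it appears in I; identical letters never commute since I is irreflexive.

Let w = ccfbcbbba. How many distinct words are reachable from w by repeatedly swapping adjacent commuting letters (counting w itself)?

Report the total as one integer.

drop 0:c onto floor
drop 1:c onto {0:c}
drop 2:f onto {1:c}
drop 3:b onto {2:f}
drop 4:c onto {2:f}
drop 5:b onto {3:b}
drop 6:b onto {5:b}
drop 7:b onto {6:b}
drop 8:a onto {4:c, 7:b}
ground layer = {0:c}
drop-orders for the pieces not yet dropped (sum over which currently-grounded one goes next):
  1 to go: {8} 1
  2 to go: {4,8} 1  {7,8} 1
  3 to go: {4,7,8} 2  {6,7,8} 1
  4 to go: {4,6,7,8} 3  {5,6,7,8} 1
  5 to go: {3,5,6,7,8} 1  {4,5,6,7,8} 4
  6 to go: {3,4,5,6,7,8} 5
  7 to go: {2,3,4,5,6,7,8} 5
  if 0:c drops first: 5 orders

5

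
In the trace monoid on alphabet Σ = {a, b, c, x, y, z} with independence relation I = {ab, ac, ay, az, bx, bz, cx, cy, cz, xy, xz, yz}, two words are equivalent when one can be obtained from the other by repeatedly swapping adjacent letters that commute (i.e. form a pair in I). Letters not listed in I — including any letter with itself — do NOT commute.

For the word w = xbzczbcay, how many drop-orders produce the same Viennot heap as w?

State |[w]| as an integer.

1512

0(x) covers ∅
1(b) covers ∅
2(z) covers ∅
3(c) covers 1:b
4(z) covers 2:z
5(b) covers 3:c
6(c) covers 5:b
7(a) covers 0:x
8(y) covers 5:b
floor of heap: 0:x, 1:b, 2:z
completions by unplaced set U, small U first (add the entries for U minus each lowest piece of U):
  |U|=1: {4}:1  {6}:1  {7}:1  {8}:1
  |U|=2: {0,7}:1  {2,4}:1  {4,6}:2  {4,7}:2  {4,8}:2  {6,7}:2  {6,8}:2  {7,8}:2
  |U|=3: {0,4,7}:3  {0,6,7}:3  {0,7,8}:3  {2,4,6}:3  {2,4,7}:3  {2,4,8}:3  {4,6,7}:6  {4,6,8}:6  {4,7,8}:6  {5,6,8}:2  {6,7,8}:6
  |U|=4: {0,2,4,7}:6  {0,4,6,7}:12  {0,4,7,8}:12  {0,6,7,8}:12  {2,4,6,7}:12  {2,4,6,8}:12  {2,4,7,8}:12  {3,5,6,8}:2  {4,5,6,8}:8  {4,6,7,8}:24  {5,6,7,8}:8
  |U|=5: {0,2,4,6,7}:30  {0,2,4,7,8}:30  {0,4,6,7,8}:60  {0,5,6,7,8}:20  {1,3,5,6,8}:2  {2,4,5,6,8}:20  {2,4,6,7,8}:60  {3,4,5,6,8}:10  {3,5,6,7,8}:10  {4,5,6,7,8}:40
  |U|=6: {0,2,4,6,7,8}:180  {0,3,5,6,7,8}:30  {0,4,5,6,7,8}:120  {1,3,4,5,6,8}:12  {1,3,5,6,7,8}:12  {2,3,4,5,6,8}:30  {2,4,5,6,7,8}:120  {3,4,5,6,7,8}:60
  |U|=7: {0,1,3,5,6,7,8}:42  {0,2,4,5,6,7,8}:420  {0,3,4,5,6,7,8}:210  {1,2,3,4,5,6,8}:42  {1,3,4,5,6,7,8}:84  {2,3,4,5,6,7,8}:210
  start at 0(x): 336
  start at 1(b): 840
  start at 2(z): 336
sum over floor = 1512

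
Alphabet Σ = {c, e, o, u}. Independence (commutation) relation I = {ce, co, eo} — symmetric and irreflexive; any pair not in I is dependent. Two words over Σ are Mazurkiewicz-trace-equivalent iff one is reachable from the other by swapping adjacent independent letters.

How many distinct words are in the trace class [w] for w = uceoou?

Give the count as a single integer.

#0=u has no predecessor
#1=c depends on [0:u]
#2=e depends on [0:u]
#3=o depends on [0:u]
#4=o depends on [3:o]
#5=u depends on [1:c, 2:e, 4:o]
sources: [0:u]
N(rest) = Σ N(rest − s) over sources s of rest; N(one piece) = 1:
  size 1 → [5]=1
  size 2 → [1,5]=1  [2,5]=1  [4,5]=1
  size 3 → [1,2,5]=2  [1,4,5]=2  [2,4,5]=2  [3,4,5]=1
  size 4 → [1,2,4,5]=6  [1,3,4,5]=3  [2,3,4,5]=3
  first=0(u) contributes 12

12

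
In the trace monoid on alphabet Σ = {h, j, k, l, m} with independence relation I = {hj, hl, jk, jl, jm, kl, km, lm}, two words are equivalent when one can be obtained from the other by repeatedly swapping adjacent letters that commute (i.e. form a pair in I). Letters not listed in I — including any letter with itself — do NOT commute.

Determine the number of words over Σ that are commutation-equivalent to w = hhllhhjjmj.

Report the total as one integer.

piece 0:h — minimal
piece 1:h rests on {0:h}
piece 2:l — minimal
piece 3:l rests on {2:l}
piece 4:h rests on {1:h}
piece 5:h rests on {4:h}
piece 6:j — minimal
piece 7:j rests on {6:j}
piece 8:m rests on {5:h}
piece 9:j rests on {7:j}
minimal pieces: {0:h, 2:l, 6:j}
ways to finish when only these pieces remain (= sum over removing one remaining piece with nothing left below it):
  1 left: {3}→1  {8}→1  {9}→1
  2 left: {2,3}→1  {3,8}→2  {3,9}→2  {5,8}→1  {7,9}→1  {8,9}→2
  3 left: {2,3,8}→3  {2,3,9}→3  {3,5,8}→3  {3,7,9}→3  {3,8,9}→6  {4,5,8}→1  {5,8,9}→3  {6,7,9}→1  {7,8,9}→3
  4 left: {1,4,5,8}→1  {2,3,5,8}→6  {2,3,7,9}→6  {2,3,8,9}→12  {3,4,5,8}→4  {3,5,8,9}→12  {3,6,7,9}→4  {3,7,8,9}→12  {4,5,8,9}→4  {5,7,8,9}→6  {6,7,8,9}→4
  5 left: {0,1,4,5,8}→1  {1,3,4,5,8}→5  {1,4,5,8,9}→5  {2,3,4,5,8}→10  {2,3,5,8,9}→30  {2,3,6,7,9}→10  {2,3,7,8,9}→30  {3,4,5,8,9}→20  {3,5,7,8,9}→30  {3,6,7,8,9}→20  {4,5,7,8,9}→10  {5,6,7,8,9}→10
  6 left: {0,1,3,4,5,8}→6  {0,1,4,5,8,9}→6  {1,2,3,4,5,8}→15  {1,3,4,5,8,9}→30  {1,4,5,7,8,9}→15  {2,3,4,5,8,9}→60  {2,3,5,7,8,9}→90  {2,3,6,7,8,9}→60  {3,4,5,7,8,9}→60  {3,5,6,7,8,9}→60  {4,5,6,7,8,9}→20
  7 left: {0,1,2,3,4,5,8}→21  {0,1,3,4,5,8,9}→42  {0,1,4,5,7,8,9}→21  {1,2,3,4,5,8,9}→105  {1,3,4,5,7,8,9}→105  {1,4,5,6,7,8,9}→35  {2,3,4,5,7,8,9}→210  {2,3,5,6,7,8,9}→210  {3,4,5,6,7,8,9}→140
  8 left: {0,1,2,3,4,5,8,9}→168  {0,1,3,4,5,7,8,9}→168  {0,1,4,5,6,7,8,9}→56  {1,2,3,4,5,7,8,9}→420  {1,3,4,5,6,7,8,9}→280  {2,3,4,5,6,7,8,9}→560
  placing 0:h first → 1260 extensions
  placing 2:l first → 504 extensions
  placing 6:j first → 756 extensions
total linear extensions = 2520

2520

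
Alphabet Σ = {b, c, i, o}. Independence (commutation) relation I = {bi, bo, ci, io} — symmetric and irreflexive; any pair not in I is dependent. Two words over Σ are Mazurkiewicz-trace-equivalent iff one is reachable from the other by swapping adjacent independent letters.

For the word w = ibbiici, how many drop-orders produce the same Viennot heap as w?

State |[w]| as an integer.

35

drop 0:i onto floor
drop 1:b onto floor
drop 2:b onto {1:b}
drop 3:i onto {0:i}
drop 4:i onto {3:i}
drop 5:c onto {2:b}
drop 6:i onto {4:i}
ground layer = {0:i, 1:b}
drop-orders for the pieces not yet dropped (sum over which currently-grounded one goes next):
  1 to go: {5} 1  {6} 1
  2 to go: {2,5} 1  {4,6} 1  {5,6} 2
  3 to go: {1,2,5} 1  {2,5,6} 3  {3,4,6} 1  {4,5,6} 3
  4 to go: {0,3,4,6} 1  {1,2,5,6} 4  {2,4,5,6} 6  {3,4,5,6} 4
  5 to go: {0,3,4,5,6} 5  {1,2,4,5,6} 10  {2,3,4,5,6} 10
  if 0:i drops first: 20 orders
  if 1:b drops first: 15 orders
heap linearizations: 35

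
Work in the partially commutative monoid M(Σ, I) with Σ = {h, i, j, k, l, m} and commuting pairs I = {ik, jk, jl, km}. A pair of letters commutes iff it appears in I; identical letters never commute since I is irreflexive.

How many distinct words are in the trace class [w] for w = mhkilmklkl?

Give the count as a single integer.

4

piece 0:m — minimal
piece 1:h rests on {0:m}
piece 2:k rests on {1:h}
piece 3:i rests on {1:h}
piece 4:l rests on {2:k, 3:i}
piece 5:m rests on {4:l}
piece 6:k rests on {4:l}
piece 7:l rests on {5:m, 6:k}
piece 8:k rests on {7:l}
piece 9:l rests on {8:k}
minimal pieces: {0:m}
ways to finish when only these pieces remain (= sum over removing one remaining piece with nothing left below it):
  1 left: {9}→1
  2 left: {8,9}→1
  3 left: {7,8,9}→1
  4 left: {5,7,8,9}→1  {6,7,8,9}→1
  5 left: {5,6,7,8,9}→2
  6 left: {4,5,6,7,8,9}→2
  7 left: {2,4,5,6,7,8,9}→2  {3,4,5,6,7,8,9}→2
  8 left: {2,3,4,5,6,7,8,9}→4
  placing 0:m first → 4 extensions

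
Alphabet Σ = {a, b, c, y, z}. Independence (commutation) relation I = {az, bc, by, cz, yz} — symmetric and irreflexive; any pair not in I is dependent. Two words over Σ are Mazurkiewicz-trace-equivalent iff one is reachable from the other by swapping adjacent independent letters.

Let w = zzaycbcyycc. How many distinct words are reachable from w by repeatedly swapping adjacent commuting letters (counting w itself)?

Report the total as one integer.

piece 0:z — minimal
piece 1:z rests on {0:z}
piece 2:a — minimal
piece 3:y rests on {2:a}
piece 4:c rests on {3:y}
piece 5:b rests on {1:z, 2:a}
piece 6:c rests on {4:c}
piece 7:y rests on {6:c}
piece 8:y rests on {7:y}
piece 9:c rests on {8:y}
piece 10:c rests on {9:c}
minimal pieces: {0:z, 2:a}
ways to finish when only these pieces remain (= sum over removing one remaining piece with nothing left below it):
  1 left: {5}→1  {10}→1
  2 left: {1,5}→1  {5,10}→2  {9,10}→1
  3 left: {0,1,5}→1  {1,5,10}→3  {5,9,10}→3  {8,9,10}→1
  4 left: {0,1,5,10}→4  {1,5,9,10}→6  {5,8,9,10}→4  {7,8,9,10}→1
  5 left: {0,1,5,9,10}→10  {1,5,8,9,10}→10  {5,7,8,9,10}→5  {6,7,8,9,10}→1
  6 left: {0,1,5,8,9,10}→20  {1,5,7,8,9,10}→15  {4,6,7,8,9,10}→1  {5,6,7,8,9,10}→6
  7 left: {0,1,5,7,8,9,10}→35  {1,5,6,7,8,9,10}→21  {3,4,6,7,8,9,10}→1  {4,5,6,7,8,9,10}→7
  8 left: {0,1,5,6,7,8,9,10}→56  {1,4,5,6,7,8,9,10}→28  {3,4,5,6,7,8,9,10}→8
  9 left: {0,1,4,5,6,7,8,9,10}→84  {1,3,4,5,6,7,8,9,10}→36  {2,3,4,5,6,7,8,9,10}→8
  placing 0:z first → 44 extensions
  placing 2:a first → 120 extensions
total linear extensions = 164

164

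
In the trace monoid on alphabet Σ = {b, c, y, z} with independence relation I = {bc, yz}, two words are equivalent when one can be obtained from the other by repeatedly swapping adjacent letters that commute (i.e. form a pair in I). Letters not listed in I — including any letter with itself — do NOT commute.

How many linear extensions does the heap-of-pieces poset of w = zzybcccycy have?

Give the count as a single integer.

drop 0:z onto floor
drop 1:z onto {0:z}
drop 2:y onto floor
drop 3:b onto {1:z, 2:y}
drop 4:c onto {1:z, 2:y}
drop 5:c onto {4:c}
drop 6:c onto {5:c}
drop 7:y onto {3:b, 6:c}
drop 8:c onto {7:y}
drop 9:y onto {8:c}
ground layer = {0:z, 2:y}
drop-orders for the pieces not yet dropped (sum over which currently-grounded one goes next):
  1 to go: {9} 1
  2 to go: {8,9} 1
  3 to go: {7,8,9} 1
  4 to go: {3,7,8,9} 1  {6,7,8,9} 1
  5 to go: {3,6,7,8,9} 2  {5,6,7,8,9} 1
  6 to go: {3,5,6,7,8,9} 3  {4,5,6,7,8,9} 1
  7 to go: {3,4,5,6,7,8,9} 4
  8 to go: {1,3,4,5,6,7,8,9} 4  {2,3,4,5,6,7,8,9} 4
  if 0:z drops first: 8 orders
  if 2:y drops first: 4 orders
heap linearizations: 12

12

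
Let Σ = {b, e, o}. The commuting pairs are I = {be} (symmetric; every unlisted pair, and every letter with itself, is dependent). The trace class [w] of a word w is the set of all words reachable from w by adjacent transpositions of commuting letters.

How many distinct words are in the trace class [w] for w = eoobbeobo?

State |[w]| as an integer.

3

drop 0:e onto floor
drop 1:o onto {0:e}
drop 2:o onto {1:o}
drop 3:b onto {2:o}
drop 4:b onto {3:b}
drop 5:e onto {2:o}
drop 6:o onto {4:b, 5:e}
drop 7:b onto {6:o}
drop 8:o onto {7:b}
ground layer = {0:e}
drop-orders for the pieces not yet dropped (sum over which currently-grounded one goes next):
  1 to go: {8} 1
  2 to go: {7,8} 1
  3 to go: {6,7,8} 1
  4 to go: {4,6,7,8} 1  {5,6,7,8} 1
  5 to go: {3,4,6,7,8} 1  {4,5,6,7,8} 2
  6 to go: {3,4,5,6,7,8} 3
  7 to go: {2,3,4,5,6,7,8} 3
  if 0:e drops first: 3 orders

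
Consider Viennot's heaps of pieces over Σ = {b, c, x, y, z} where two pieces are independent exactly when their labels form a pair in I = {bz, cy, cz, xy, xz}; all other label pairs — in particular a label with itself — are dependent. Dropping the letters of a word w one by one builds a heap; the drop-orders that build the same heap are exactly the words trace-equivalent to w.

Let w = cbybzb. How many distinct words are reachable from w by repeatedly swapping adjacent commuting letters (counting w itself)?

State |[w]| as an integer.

3

piece 0:c — minimal
piece 1:b rests on {0:c}
piece 2:y rests on {1:b}
piece 3:b rests on {2:y}
piece 4:z rests on {2:y}
piece 5:b rests on {3:b}
minimal pieces: {0:c}
ways to finish when only these pieces remain (= sum over removing one remaining piece with nothing left below it):
  1 left: {4}→1  {5}→1
  2 left: {3,5}→1  {4,5}→2
  3 left: {3,4,5}→3
  4 left: {2,3,4,5}→3
  placing 0:c first → 3 extensions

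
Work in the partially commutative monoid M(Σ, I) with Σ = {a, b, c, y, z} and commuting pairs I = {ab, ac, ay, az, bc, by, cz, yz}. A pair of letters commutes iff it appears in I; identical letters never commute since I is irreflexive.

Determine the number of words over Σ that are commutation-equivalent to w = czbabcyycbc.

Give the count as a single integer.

2310

#0=c has no predecessor
#1=z has no predecessor
#2=b depends on [1:z]
#3=a has no predecessor
#4=b depends on [2:b]
#5=c depends on [0:c]
#6=y depends on [5:c]
#7=y depends on [6:y]
#8=c depends on [7:y]
#9=b depends on [4:b]
#10=c depends on [8:c]
sources: [0:c, 1:z, 3:a]
N(rest) = Σ N(rest − s) over sources s of rest; N(one piece) = 1:
  size 1 → [3]=1  [9]=1  [10]=1
  size 2 → [3,9]=2  [3,10]=2  [4,9]=1  [8,10]=1  [9,10]=2
  size 3 → [2,4,9]=1  [3,4,9]=3  [3,8,10]=3  [3,9,10]=6  [4,9,10]=3  [7,8,10]=1  [8,9,10]=3
  size 4 → [1,2,4,9]=1  [2,3,4,9]=4  [2,4,9,10]=4  [3,4,9,10]=12  [3,7,8,10]=4  [3,8,9,10]=12  [4,8,9,10]=6  [6,7,8,10]=1  [7,8,9,10]=4
  size 5 → [1,2,3,4,9]=5  [1,2,4,9,10]=5  [2,3,4,9,10]=20  [2,4,8,9,10]=10  [3,4,8,9,10]=30  [3,6,7,8,10]=5  [3,7,8,9,10]=20  [4,7,8,9,10]=10  [5,6,7,8,10]=1  [6,7,8,9,10]=5
  size 6 → [0,5,6,7,8,10]=1  [1,2,3,4,9,10]=30  [1,2,4,8,9,10]=15  [2,3,4,8,9,10]=60  [2,4,7,8,9,10]=20  [3,4,7,8,9,10]=60  [3,5,6,7,8,10]=6  [3,6,7,8,9,10]=30  [4,6,7,8,9,10]=15  [5,6,7,8,9,10]=6
  size 7 → [0,3,5,6,7,8,10]=7  [0,5,6,7,8,9,10]=7  [1,2,3,4,8,9,10]=105  [1,2,4,7,8,9,10]=35  [2,3,4,7,8,9,10]=140  [2,4,6,7,8,9,10]=35  [3,4,6,7,8,9,10]=105  [3,5,6,7,8,9,10]=42  [4,5,6,7,8,9,10]=21
  size 8 → [0,3,5,6,7,8,9,10]=56  [0,4,5,6,7,8,9,10]=28  [1,2,3,4,7,8,9,10]=280  [1,2,4,6,7,8,9,10]=70  [2,3,4,6,7,8,9,10]=280  [2,4,5,6,7,8,9,10]=56  [3,4,5,6,7,8,9,10]=168
  size 9 → [0,2,4,5,6,7,8,9,10]=84  [0,3,4,5,6,7,8,9,10]=252  [1,2,3,4,6,7,8,9,10]=630  [1,2,4,5,6,7,8,9,10]=126  [2,3,4,5,6,7,8,9,10]=504
  first=0(c) contributes 1260
  first=1(z) contributes 840
  first=3(a) contributes 210
|[w]| = 2310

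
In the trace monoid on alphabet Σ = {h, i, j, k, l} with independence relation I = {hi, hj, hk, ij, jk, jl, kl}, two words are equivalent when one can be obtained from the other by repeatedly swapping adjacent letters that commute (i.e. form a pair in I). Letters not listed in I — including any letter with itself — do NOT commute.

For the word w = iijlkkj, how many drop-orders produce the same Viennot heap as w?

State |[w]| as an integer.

63

drop 0:i onto floor
drop 1:i onto {0:i}
drop 2:j onto floor
drop 3:l onto {1:i}
drop 4:k onto {1:i}
drop 5:k onto {4:k}
drop 6:j onto {2:j}
ground layer = {0:i, 2:j}
drop-orders for the pieces not yet dropped (sum over which currently-grounded one goes next):
  1 to go: {3} 1  {5} 1  {6} 1
  2 to go: {2,6} 1  {3,5} 2  {3,6} 2  {4,5} 1  {5,6} 2
  3 to go: {2,3,6} 3  {2,5,6} 3  {3,4,5} 3  {3,5,6} 6  {4,5,6} 3
  4 to go: {1,3,4,5} 3  {2,3,5,6} 12  {2,4,5,6} 6  {3,4,5,6} 12
  5 to go: {0,1,3,4,5} 3  {1,3,4,5,6} 15  {2,3,4,5,6} 30
  if 0:i drops first: 45 orders
  if 2:j drops first: 18 orders
heap linearizations: 63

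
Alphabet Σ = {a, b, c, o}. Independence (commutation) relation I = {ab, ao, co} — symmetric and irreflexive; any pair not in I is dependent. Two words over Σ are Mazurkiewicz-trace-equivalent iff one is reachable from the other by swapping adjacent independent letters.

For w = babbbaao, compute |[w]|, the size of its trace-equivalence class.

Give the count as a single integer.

0(b) covers ∅
1(a) covers ∅
2(b) covers 0:b
3(b) covers 2:b
4(b) covers 3:b
5(a) covers 1:a
6(a) covers 5:a
7(o) covers 4:b
floor of heap: 0:b, 1:a
completions by unplaced set U, small U first (add the entries for U minus each lowest piece of U):
  |U|=1: {6}:1  {7}:1
  |U|=2: {4,7}:1  {5,6}:1  {6,7}:2
  |U|=3: {1,5,6}:1  {3,4,7}:1  {4,6,7}:3  {5,6,7}:3
  |U|=4: {1,5,6,7}:4  {2,3,4,7}:1  {3,4,6,7}:4  {4,5,6,7}:6
  |U|=5: {0,2,3,4,7}:1  {1,4,5,6,7}:10  {2,3,4,6,7}:5  {3,4,5,6,7}:10
  |U|=6: {0,2,3,4,6,7}:6  {1,3,4,5,6,7}:20  {2,3,4,5,6,7}:15
  start at 0(b): 35
  start at 1(a): 21
sum over floor = 56

56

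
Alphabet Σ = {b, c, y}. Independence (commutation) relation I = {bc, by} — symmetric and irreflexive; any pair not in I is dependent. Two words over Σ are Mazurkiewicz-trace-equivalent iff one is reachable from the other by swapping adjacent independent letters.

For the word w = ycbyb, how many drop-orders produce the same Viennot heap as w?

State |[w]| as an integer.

0(y) covers ∅
1(c) covers 0:y
2(b) covers ∅
3(y) covers 1:c
4(b) covers 2:b
floor of heap: 0:y, 2:b
completions by unplaced set U, small U first (add the entries for U minus each lowest piece of U):
  |U|=1: {3}:1  {4}:1
  |U|=2: {1,3}:1  {2,4}:1  {3,4}:2
  |U|=3: {0,1,3}:1  {1,3,4}:3  {2,3,4}:3
  start at 0(y): 6
  start at 2(b): 4
sum over floor = 10

10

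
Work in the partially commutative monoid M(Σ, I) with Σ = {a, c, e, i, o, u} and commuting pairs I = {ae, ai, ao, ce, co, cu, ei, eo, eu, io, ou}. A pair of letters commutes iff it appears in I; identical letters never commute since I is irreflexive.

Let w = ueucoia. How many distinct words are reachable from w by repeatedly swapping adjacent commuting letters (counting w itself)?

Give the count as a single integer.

252

#0=u has no predecessor
#1=e has no predecessor
#2=u depends on [0:u]
#3=c has no predecessor
#4=o has no predecessor
#5=i depends on [2:u, 3:c]
#6=a depends on [2:u, 3:c]
sources: [0:u, 1:e, 3:c, 4:o]
N(rest) = Σ N(rest − s) over sources s of rest; N(one piece) = 1:
  size 1 → [1]=1  [4]=1  [5]=1  [6]=1
  size 2 → [1,4]=2  [1,5]=2  [1,6]=2  [4,5]=2  [4,6]=2  [5,6]=2
  size 3 → [1,4,5]=6  [1,4,6]=6  [1,5,6]=6  [2,5,6]=2  [3,5,6]=2  [4,5,6]=6
  size 4 → [0,2,5,6]=2  [1,2,5,6]=8  [1,3,5,6]=8  [1,4,5,6]=24  [2,3,5,6]=4  [2,4,5,6]=8  [3,4,5,6]=8
  size 5 → [0,1,2,5,6]=10  [0,2,3,5,6]=6  [0,2,4,5,6]=10  [1,2,3,5,6]=20  [1,2,4,5,6]=40  [1,3,4,5,6]=40  [2,3,4,5,6]=20
  first=0(u) contributes 120
  first=1(e) contributes 36
  first=3(c) contributes 60
  first=4(o) contributes 36
|[w]| = 252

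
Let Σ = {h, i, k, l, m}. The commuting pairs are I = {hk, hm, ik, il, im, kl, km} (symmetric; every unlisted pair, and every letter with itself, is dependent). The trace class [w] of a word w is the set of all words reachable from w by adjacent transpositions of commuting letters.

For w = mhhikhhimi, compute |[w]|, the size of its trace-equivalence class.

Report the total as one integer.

360

0(m) covers ∅
1(h) covers ∅
2(h) covers 1:h
3(i) covers 2:h
4(k) covers ∅
5(h) covers 3:i
6(h) covers 5:h
7(i) covers 6:h
8(m) covers 0:m
9(i) covers 7:i
floor of heap: 0:m, 1:h, 4:k
completions by unplaced set U, small U first (add the entries for U minus each lowest piece of U):
  |U|=1: {4}:1  {8}:1  {9}:1
  |U|=2: {0,8}:1  {4,8}:2  {4,9}:2  {7,9}:1  {8,9}:2
  |U|=3: {0,4,8}:3  {0,8,9}:3  {4,7,9}:3  {4,8,9}:6  {6,7,9}:1  {7,8,9}:3
  |U|=4: {0,4,8,9}:12  {0,7,8,9}:6  {4,6,7,9}:4  {4,7,8,9}:12  {5,6,7,9}:1  {6,7,8,9}:4
  |U|=5: {0,4,7,8,9}:30  {0,6,7,8,9}:10  {3,5,6,7,9}:1  {4,5,6,7,9}:5  {4,6,7,8,9}:20  {5,6,7,8,9}:5
  |U|=6: {0,4,6,7,8,9}:60  {0,5,6,7,8,9}:15  {2,3,5,6,7,9}:1  {3,4,5,6,7,9}:6  {3,5,6,7,8,9}:6  {4,5,6,7,8,9}:30
  |U|=7: {0,3,5,6,7,8,9}:21  {0,4,5,6,7,8,9}:105  {1,2,3,5,6,7,9}:1  {2,3,4,5,6,7,9}:7  {2,3,5,6,7,8,9}:7  {3,4,5,6,7,8,9}:42
  |U|=8: {0,2,3,5,6,7,8,9}:28  {0,3,4,5,6,7,8,9}:168  {1,2,3,4,5,6,7,9}:8  {1,2,3,5,6,7,8,9}:8  {2,3,4,5,6,7,8,9}:56
  start at 0(m): 72
  start at 1(h): 252
  start at 4(k): 36
sum over floor = 360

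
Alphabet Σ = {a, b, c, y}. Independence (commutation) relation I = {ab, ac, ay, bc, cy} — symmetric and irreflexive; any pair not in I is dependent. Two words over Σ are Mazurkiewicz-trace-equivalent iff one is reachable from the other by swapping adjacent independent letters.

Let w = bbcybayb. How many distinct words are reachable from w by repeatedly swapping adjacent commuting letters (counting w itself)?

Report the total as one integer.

#0=b has no predecessor
#1=b depends on [0:b]
#2=c has no predecessor
#3=y depends on [1:b]
#4=b depends on [3:y]
#5=a has no predecessor
#6=y depends on [4:b]
#7=b depends on [6:y]
sources: [0:b, 2:c, 5:a]
N(rest) = Σ N(rest − s) over sources s of rest; N(one piece) = 1:
  size 1 → [2]=1  [5]=1  [7]=1
  size 2 → [2,5]=2  [2,7]=2  [5,7]=2  [6,7]=1
  size 3 → [2,5,7]=6  [2,6,7]=3  [4,6,7]=1  [5,6,7]=3
  size 4 → [2,4,6,7]=4  [2,5,6,7]=12  [3,4,6,7]=1  [4,5,6,7]=4
  size 5 → [1,3,4,6,7]=1  [2,3,4,6,7]=5  [2,4,5,6,7]=20  [3,4,5,6,7]=5
  size 6 → [0,1,3,4,6,7]=1  [1,2,3,4,6,7]=6  [1,3,4,5,6,7]=6  [2,3,4,5,6,7]=30
  first=0(b) contributes 42
  first=2(c) contributes 7
  first=5(a) contributes 7
|[w]| = 56

56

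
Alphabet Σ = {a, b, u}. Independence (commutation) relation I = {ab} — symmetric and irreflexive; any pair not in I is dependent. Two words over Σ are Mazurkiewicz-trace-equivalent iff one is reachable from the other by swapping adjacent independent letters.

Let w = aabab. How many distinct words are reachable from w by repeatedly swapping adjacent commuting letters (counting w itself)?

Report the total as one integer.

0(a) covers ∅
1(a) covers 0:a
2(b) covers ∅
3(a) covers 1:a
4(b) covers 2:b
floor of heap: 0:a, 2:b
completions by unplaced set U, small U first (add the entries for U minus each lowest piece of U):
  |U|=1: {3}:1  {4}:1
  |U|=2: {1,3}:1  {2,4}:1  {3,4}:2
  |U|=3: {0,1,3}:1  {1,3,4}:3  {2,3,4}:3
  start at 0(a): 6
  start at 2(b): 4
sum over floor = 10

10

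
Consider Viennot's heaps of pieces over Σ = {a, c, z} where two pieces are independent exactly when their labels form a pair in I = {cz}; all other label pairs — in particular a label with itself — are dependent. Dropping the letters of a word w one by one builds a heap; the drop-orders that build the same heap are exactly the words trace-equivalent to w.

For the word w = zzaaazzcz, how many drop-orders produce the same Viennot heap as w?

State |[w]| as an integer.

#0=z has no predecessor
#1=z depends on [0:z]
#2=a depends on [1:z]
#3=a depends on [2:a]
#4=a depends on [3:a]
#5=z depends on [4:a]
#6=z depends on [5:z]
#7=c depends on [4:a]
#8=z depends on [6:z]
sources: [0:z]
N(rest) = Σ N(rest − s) over sources s of rest; N(one piece) = 1:
  size 1 → [7]=1  [8]=1
  size 2 → [6,8]=1  [7,8]=2
  size 3 → [5,6,8]=1  [6,7,8]=3
  size 4 → [5,6,7,8]=4
  size 5 → [4,5,6,7,8]=4
  size 6 → [3,4,5,6,7,8]=4
  size 7 → [2,3,4,5,6,7,8]=4
  first=0(z) contributes 4

4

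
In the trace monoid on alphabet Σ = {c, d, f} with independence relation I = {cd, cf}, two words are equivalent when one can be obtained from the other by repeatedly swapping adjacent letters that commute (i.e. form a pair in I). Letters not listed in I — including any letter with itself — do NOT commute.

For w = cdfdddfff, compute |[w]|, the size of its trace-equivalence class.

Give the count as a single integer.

9

drop 0:c onto floor
drop 1:d onto floor
drop 2:f onto {1:d}
drop 3:d onto {2:f}
drop 4:d onto {3:d}
drop 5:d onto {4:d}
drop 6:f onto {5:d}
drop 7:f onto {6:f}
drop 8:f onto {7:f}
ground layer = {0:c, 1:d}
drop-orders for the pieces not yet dropped (sum over which currently-grounded one goes next):
  1 to go: {0} 1  {8} 1
  2 to go: {0,8} 2  {7,8} 1
  3 to go: {0,7,8} 3  {6,7,8} 1
  4 to go: {0,6,7,8} 4  {5,6,7,8} 1
  5 to go: {0,5,6,7,8} 5  {4,5,6,7,8} 1
  6 to go: {0,4,5,6,7,8} 6  {3,4,5,6,7,8} 1
  7 to go: {0,3,4,5,6,7,8} 7  {2,3,4,5,6,7,8} 1
  if 0:c drops first: 1 orders
  if 1:d drops first: 8 orders
heap linearizations: 9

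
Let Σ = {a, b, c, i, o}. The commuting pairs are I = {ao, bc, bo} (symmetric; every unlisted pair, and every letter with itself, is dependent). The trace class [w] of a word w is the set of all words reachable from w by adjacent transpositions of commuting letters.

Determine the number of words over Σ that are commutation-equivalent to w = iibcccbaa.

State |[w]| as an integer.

10

drop 0:i onto floor
drop 1:i onto {0:i}
drop 2:b onto {1:i}
drop 3:c onto {1:i}
drop 4:c onto {3:c}
drop 5:c onto {4:c}
drop 6:b onto {2:b}
drop 7:a onto {5:c, 6:b}
drop 8:a onto {7:a}
ground layer = {0:i}
drop-orders for the pieces not yet dropped (sum over which currently-grounded one goes next):
  1 to go: {8} 1
  2 to go: {7,8} 1
  3 to go: {5,7,8} 1  {6,7,8} 1
  4 to go: {2,6,7,8} 1  {4,5,7,8} 1  {5,6,7,8} 2
  5 to go: {2,5,6,7,8} 3  {3,4,5,7,8} 1  {4,5,6,7,8} 3
  6 to go: {2,4,5,6,7,8} 6  {3,4,5,6,7,8} 4
  7 to go: {2,3,4,5,6,7,8} 10
  if 0:i drops first: 10 orders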